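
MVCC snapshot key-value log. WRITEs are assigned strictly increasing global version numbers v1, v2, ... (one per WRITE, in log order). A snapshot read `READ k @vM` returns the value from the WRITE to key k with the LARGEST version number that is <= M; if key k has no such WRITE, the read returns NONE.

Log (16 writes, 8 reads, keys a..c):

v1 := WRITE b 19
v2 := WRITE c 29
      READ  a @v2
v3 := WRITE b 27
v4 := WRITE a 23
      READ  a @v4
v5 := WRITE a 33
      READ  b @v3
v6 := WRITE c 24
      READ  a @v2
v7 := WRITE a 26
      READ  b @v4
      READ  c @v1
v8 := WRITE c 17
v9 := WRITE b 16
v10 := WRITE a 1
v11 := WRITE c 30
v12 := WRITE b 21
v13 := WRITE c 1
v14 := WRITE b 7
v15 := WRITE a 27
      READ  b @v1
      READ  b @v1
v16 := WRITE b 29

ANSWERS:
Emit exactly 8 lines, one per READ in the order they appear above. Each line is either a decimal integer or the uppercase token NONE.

Answer: NONE
23
27
NONE
27
NONE
19
19

Derivation:
v1: WRITE b=19  (b history now [(1, 19)])
v2: WRITE c=29  (c history now [(2, 29)])
READ a @v2: history=[] -> no version <= 2 -> NONE
v3: WRITE b=27  (b history now [(1, 19), (3, 27)])
v4: WRITE a=23  (a history now [(4, 23)])
READ a @v4: history=[(4, 23)] -> pick v4 -> 23
v5: WRITE a=33  (a history now [(4, 23), (5, 33)])
READ b @v3: history=[(1, 19), (3, 27)] -> pick v3 -> 27
v6: WRITE c=24  (c history now [(2, 29), (6, 24)])
READ a @v2: history=[(4, 23), (5, 33)] -> no version <= 2 -> NONE
v7: WRITE a=26  (a history now [(4, 23), (5, 33), (7, 26)])
READ b @v4: history=[(1, 19), (3, 27)] -> pick v3 -> 27
READ c @v1: history=[(2, 29), (6, 24)] -> no version <= 1 -> NONE
v8: WRITE c=17  (c history now [(2, 29), (6, 24), (8, 17)])
v9: WRITE b=16  (b history now [(1, 19), (3, 27), (9, 16)])
v10: WRITE a=1  (a history now [(4, 23), (5, 33), (7, 26), (10, 1)])
v11: WRITE c=30  (c history now [(2, 29), (6, 24), (8, 17), (11, 30)])
v12: WRITE b=21  (b history now [(1, 19), (3, 27), (9, 16), (12, 21)])
v13: WRITE c=1  (c history now [(2, 29), (6, 24), (8, 17), (11, 30), (13, 1)])
v14: WRITE b=7  (b history now [(1, 19), (3, 27), (9, 16), (12, 21), (14, 7)])
v15: WRITE a=27  (a history now [(4, 23), (5, 33), (7, 26), (10, 1), (15, 27)])
READ b @v1: history=[(1, 19), (3, 27), (9, 16), (12, 21), (14, 7)] -> pick v1 -> 19
READ b @v1: history=[(1, 19), (3, 27), (9, 16), (12, 21), (14, 7)] -> pick v1 -> 19
v16: WRITE b=29  (b history now [(1, 19), (3, 27), (9, 16), (12, 21), (14, 7), (16, 29)])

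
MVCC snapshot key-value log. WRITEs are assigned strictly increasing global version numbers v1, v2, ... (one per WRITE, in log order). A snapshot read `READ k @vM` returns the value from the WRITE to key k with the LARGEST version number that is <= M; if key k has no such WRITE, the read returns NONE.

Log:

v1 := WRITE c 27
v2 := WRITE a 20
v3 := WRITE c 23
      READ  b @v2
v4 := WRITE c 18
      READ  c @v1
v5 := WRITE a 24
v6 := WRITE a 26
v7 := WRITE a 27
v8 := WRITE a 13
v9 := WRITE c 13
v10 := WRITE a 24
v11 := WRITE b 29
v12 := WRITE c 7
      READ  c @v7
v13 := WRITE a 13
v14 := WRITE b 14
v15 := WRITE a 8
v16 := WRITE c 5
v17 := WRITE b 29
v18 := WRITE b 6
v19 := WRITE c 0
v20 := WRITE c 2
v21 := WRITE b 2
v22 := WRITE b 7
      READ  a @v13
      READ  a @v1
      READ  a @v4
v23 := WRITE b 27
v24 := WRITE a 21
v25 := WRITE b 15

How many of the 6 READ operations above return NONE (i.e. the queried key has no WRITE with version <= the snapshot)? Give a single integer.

Answer: 2

Derivation:
v1: WRITE c=27  (c history now [(1, 27)])
v2: WRITE a=20  (a history now [(2, 20)])
v3: WRITE c=23  (c history now [(1, 27), (3, 23)])
READ b @v2: history=[] -> no version <= 2 -> NONE
v4: WRITE c=18  (c history now [(1, 27), (3, 23), (4, 18)])
READ c @v1: history=[(1, 27), (3, 23), (4, 18)] -> pick v1 -> 27
v5: WRITE a=24  (a history now [(2, 20), (5, 24)])
v6: WRITE a=26  (a history now [(2, 20), (5, 24), (6, 26)])
v7: WRITE a=27  (a history now [(2, 20), (5, 24), (6, 26), (7, 27)])
v8: WRITE a=13  (a history now [(2, 20), (5, 24), (6, 26), (7, 27), (8, 13)])
v9: WRITE c=13  (c history now [(1, 27), (3, 23), (4, 18), (9, 13)])
v10: WRITE a=24  (a history now [(2, 20), (5, 24), (6, 26), (7, 27), (8, 13), (10, 24)])
v11: WRITE b=29  (b history now [(11, 29)])
v12: WRITE c=7  (c history now [(1, 27), (3, 23), (4, 18), (9, 13), (12, 7)])
READ c @v7: history=[(1, 27), (3, 23), (4, 18), (9, 13), (12, 7)] -> pick v4 -> 18
v13: WRITE a=13  (a history now [(2, 20), (5, 24), (6, 26), (7, 27), (8, 13), (10, 24), (13, 13)])
v14: WRITE b=14  (b history now [(11, 29), (14, 14)])
v15: WRITE a=8  (a history now [(2, 20), (5, 24), (6, 26), (7, 27), (8, 13), (10, 24), (13, 13), (15, 8)])
v16: WRITE c=5  (c history now [(1, 27), (3, 23), (4, 18), (9, 13), (12, 7), (16, 5)])
v17: WRITE b=29  (b history now [(11, 29), (14, 14), (17, 29)])
v18: WRITE b=6  (b history now [(11, 29), (14, 14), (17, 29), (18, 6)])
v19: WRITE c=0  (c history now [(1, 27), (3, 23), (4, 18), (9, 13), (12, 7), (16, 5), (19, 0)])
v20: WRITE c=2  (c history now [(1, 27), (3, 23), (4, 18), (9, 13), (12, 7), (16, 5), (19, 0), (20, 2)])
v21: WRITE b=2  (b history now [(11, 29), (14, 14), (17, 29), (18, 6), (21, 2)])
v22: WRITE b=7  (b history now [(11, 29), (14, 14), (17, 29), (18, 6), (21, 2), (22, 7)])
READ a @v13: history=[(2, 20), (5, 24), (6, 26), (7, 27), (8, 13), (10, 24), (13, 13), (15, 8)] -> pick v13 -> 13
READ a @v1: history=[(2, 20), (5, 24), (6, 26), (7, 27), (8, 13), (10, 24), (13, 13), (15, 8)] -> no version <= 1 -> NONE
READ a @v4: history=[(2, 20), (5, 24), (6, 26), (7, 27), (8, 13), (10, 24), (13, 13), (15, 8)] -> pick v2 -> 20
v23: WRITE b=27  (b history now [(11, 29), (14, 14), (17, 29), (18, 6), (21, 2), (22, 7), (23, 27)])
v24: WRITE a=21  (a history now [(2, 20), (5, 24), (6, 26), (7, 27), (8, 13), (10, 24), (13, 13), (15, 8), (24, 21)])
v25: WRITE b=15  (b history now [(11, 29), (14, 14), (17, 29), (18, 6), (21, 2), (22, 7), (23, 27), (25, 15)])
Read results in order: ['NONE', '27', '18', '13', 'NONE', '20']
NONE count = 2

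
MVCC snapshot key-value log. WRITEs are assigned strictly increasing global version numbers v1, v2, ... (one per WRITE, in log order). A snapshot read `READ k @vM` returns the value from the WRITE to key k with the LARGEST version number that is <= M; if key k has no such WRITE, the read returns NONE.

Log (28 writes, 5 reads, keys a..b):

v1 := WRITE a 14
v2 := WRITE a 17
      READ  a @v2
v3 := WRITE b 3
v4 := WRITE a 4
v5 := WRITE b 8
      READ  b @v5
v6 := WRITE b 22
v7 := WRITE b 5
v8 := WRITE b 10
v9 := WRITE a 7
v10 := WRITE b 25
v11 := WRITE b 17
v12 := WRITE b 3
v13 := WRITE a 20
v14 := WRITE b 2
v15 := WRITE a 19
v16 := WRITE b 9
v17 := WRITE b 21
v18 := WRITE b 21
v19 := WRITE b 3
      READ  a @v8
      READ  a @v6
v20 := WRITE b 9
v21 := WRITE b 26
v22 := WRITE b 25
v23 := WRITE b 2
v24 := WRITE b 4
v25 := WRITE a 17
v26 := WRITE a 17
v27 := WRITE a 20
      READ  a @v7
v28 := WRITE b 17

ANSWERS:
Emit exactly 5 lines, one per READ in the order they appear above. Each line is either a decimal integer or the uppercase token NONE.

Answer: 17
8
4
4
4

Derivation:
v1: WRITE a=14  (a history now [(1, 14)])
v2: WRITE a=17  (a history now [(1, 14), (2, 17)])
READ a @v2: history=[(1, 14), (2, 17)] -> pick v2 -> 17
v3: WRITE b=3  (b history now [(3, 3)])
v4: WRITE a=4  (a history now [(1, 14), (2, 17), (4, 4)])
v5: WRITE b=8  (b history now [(3, 3), (5, 8)])
READ b @v5: history=[(3, 3), (5, 8)] -> pick v5 -> 8
v6: WRITE b=22  (b history now [(3, 3), (5, 8), (6, 22)])
v7: WRITE b=5  (b history now [(3, 3), (5, 8), (6, 22), (7, 5)])
v8: WRITE b=10  (b history now [(3, 3), (5, 8), (6, 22), (7, 5), (8, 10)])
v9: WRITE a=7  (a history now [(1, 14), (2, 17), (4, 4), (9, 7)])
v10: WRITE b=25  (b history now [(3, 3), (5, 8), (6, 22), (7, 5), (8, 10), (10, 25)])
v11: WRITE b=17  (b history now [(3, 3), (5, 8), (6, 22), (7, 5), (8, 10), (10, 25), (11, 17)])
v12: WRITE b=3  (b history now [(3, 3), (5, 8), (6, 22), (7, 5), (8, 10), (10, 25), (11, 17), (12, 3)])
v13: WRITE a=20  (a history now [(1, 14), (2, 17), (4, 4), (9, 7), (13, 20)])
v14: WRITE b=2  (b history now [(3, 3), (5, 8), (6, 22), (7, 5), (8, 10), (10, 25), (11, 17), (12, 3), (14, 2)])
v15: WRITE a=19  (a history now [(1, 14), (2, 17), (4, 4), (9, 7), (13, 20), (15, 19)])
v16: WRITE b=9  (b history now [(3, 3), (5, 8), (6, 22), (7, 5), (8, 10), (10, 25), (11, 17), (12, 3), (14, 2), (16, 9)])
v17: WRITE b=21  (b history now [(3, 3), (5, 8), (6, 22), (7, 5), (8, 10), (10, 25), (11, 17), (12, 3), (14, 2), (16, 9), (17, 21)])
v18: WRITE b=21  (b history now [(3, 3), (5, 8), (6, 22), (7, 5), (8, 10), (10, 25), (11, 17), (12, 3), (14, 2), (16, 9), (17, 21), (18, 21)])
v19: WRITE b=3  (b history now [(3, 3), (5, 8), (6, 22), (7, 5), (8, 10), (10, 25), (11, 17), (12, 3), (14, 2), (16, 9), (17, 21), (18, 21), (19, 3)])
READ a @v8: history=[(1, 14), (2, 17), (4, 4), (9, 7), (13, 20), (15, 19)] -> pick v4 -> 4
READ a @v6: history=[(1, 14), (2, 17), (4, 4), (9, 7), (13, 20), (15, 19)] -> pick v4 -> 4
v20: WRITE b=9  (b history now [(3, 3), (5, 8), (6, 22), (7, 5), (8, 10), (10, 25), (11, 17), (12, 3), (14, 2), (16, 9), (17, 21), (18, 21), (19, 3), (20, 9)])
v21: WRITE b=26  (b history now [(3, 3), (5, 8), (6, 22), (7, 5), (8, 10), (10, 25), (11, 17), (12, 3), (14, 2), (16, 9), (17, 21), (18, 21), (19, 3), (20, 9), (21, 26)])
v22: WRITE b=25  (b history now [(3, 3), (5, 8), (6, 22), (7, 5), (8, 10), (10, 25), (11, 17), (12, 3), (14, 2), (16, 9), (17, 21), (18, 21), (19, 3), (20, 9), (21, 26), (22, 25)])
v23: WRITE b=2  (b history now [(3, 3), (5, 8), (6, 22), (7, 5), (8, 10), (10, 25), (11, 17), (12, 3), (14, 2), (16, 9), (17, 21), (18, 21), (19, 3), (20, 9), (21, 26), (22, 25), (23, 2)])
v24: WRITE b=4  (b history now [(3, 3), (5, 8), (6, 22), (7, 5), (8, 10), (10, 25), (11, 17), (12, 3), (14, 2), (16, 9), (17, 21), (18, 21), (19, 3), (20, 9), (21, 26), (22, 25), (23, 2), (24, 4)])
v25: WRITE a=17  (a history now [(1, 14), (2, 17), (4, 4), (9, 7), (13, 20), (15, 19), (25, 17)])
v26: WRITE a=17  (a history now [(1, 14), (2, 17), (4, 4), (9, 7), (13, 20), (15, 19), (25, 17), (26, 17)])
v27: WRITE a=20  (a history now [(1, 14), (2, 17), (4, 4), (9, 7), (13, 20), (15, 19), (25, 17), (26, 17), (27, 20)])
READ a @v7: history=[(1, 14), (2, 17), (4, 4), (9, 7), (13, 20), (15, 19), (25, 17), (26, 17), (27, 20)] -> pick v4 -> 4
v28: WRITE b=17  (b history now [(3, 3), (5, 8), (6, 22), (7, 5), (8, 10), (10, 25), (11, 17), (12, 3), (14, 2), (16, 9), (17, 21), (18, 21), (19, 3), (20, 9), (21, 26), (22, 25), (23, 2), (24, 4), (28, 17)])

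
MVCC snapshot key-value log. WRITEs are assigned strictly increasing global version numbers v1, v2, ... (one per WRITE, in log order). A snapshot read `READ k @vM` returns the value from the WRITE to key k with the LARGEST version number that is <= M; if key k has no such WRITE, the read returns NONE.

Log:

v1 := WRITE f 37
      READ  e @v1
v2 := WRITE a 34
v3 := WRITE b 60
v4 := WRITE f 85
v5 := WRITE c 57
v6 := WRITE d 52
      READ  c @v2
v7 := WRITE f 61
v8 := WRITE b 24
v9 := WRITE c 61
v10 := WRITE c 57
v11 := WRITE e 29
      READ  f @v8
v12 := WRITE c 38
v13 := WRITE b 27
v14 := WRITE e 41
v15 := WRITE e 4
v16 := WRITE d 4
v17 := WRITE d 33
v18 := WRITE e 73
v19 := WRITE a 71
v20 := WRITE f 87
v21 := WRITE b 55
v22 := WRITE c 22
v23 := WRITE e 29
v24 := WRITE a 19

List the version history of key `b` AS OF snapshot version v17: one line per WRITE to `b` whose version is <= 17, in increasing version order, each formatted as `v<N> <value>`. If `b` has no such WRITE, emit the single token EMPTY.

Answer: v3 60
v8 24
v13 27

Derivation:
Scan writes for key=b with version <= 17:
  v1 WRITE f 37 -> skip
  v2 WRITE a 34 -> skip
  v3 WRITE b 60 -> keep
  v4 WRITE f 85 -> skip
  v5 WRITE c 57 -> skip
  v6 WRITE d 52 -> skip
  v7 WRITE f 61 -> skip
  v8 WRITE b 24 -> keep
  v9 WRITE c 61 -> skip
  v10 WRITE c 57 -> skip
  v11 WRITE e 29 -> skip
  v12 WRITE c 38 -> skip
  v13 WRITE b 27 -> keep
  v14 WRITE e 41 -> skip
  v15 WRITE e 4 -> skip
  v16 WRITE d 4 -> skip
  v17 WRITE d 33 -> skip
  v18 WRITE e 73 -> skip
  v19 WRITE a 71 -> skip
  v20 WRITE f 87 -> skip
  v21 WRITE b 55 -> drop (> snap)
  v22 WRITE c 22 -> skip
  v23 WRITE e 29 -> skip
  v24 WRITE a 19 -> skip
Collected: [(3, 60), (8, 24), (13, 27)]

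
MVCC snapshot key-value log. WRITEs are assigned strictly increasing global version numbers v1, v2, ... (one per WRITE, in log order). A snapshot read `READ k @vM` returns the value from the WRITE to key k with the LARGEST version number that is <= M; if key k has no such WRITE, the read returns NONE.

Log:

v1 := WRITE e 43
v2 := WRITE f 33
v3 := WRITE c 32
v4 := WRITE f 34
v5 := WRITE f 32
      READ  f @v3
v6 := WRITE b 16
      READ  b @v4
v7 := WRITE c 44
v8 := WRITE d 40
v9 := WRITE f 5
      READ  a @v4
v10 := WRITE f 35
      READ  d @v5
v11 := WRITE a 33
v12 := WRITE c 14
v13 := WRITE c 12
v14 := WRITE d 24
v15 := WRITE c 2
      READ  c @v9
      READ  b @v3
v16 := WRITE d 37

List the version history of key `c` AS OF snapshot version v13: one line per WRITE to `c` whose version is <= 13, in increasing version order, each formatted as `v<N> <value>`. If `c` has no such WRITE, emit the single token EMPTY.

Scan writes for key=c with version <= 13:
  v1 WRITE e 43 -> skip
  v2 WRITE f 33 -> skip
  v3 WRITE c 32 -> keep
  v4 WRITE f 34 -> skip
  v5 WRITE f 32 -> skip
  v6 WRITE b 16 -> skip
  v7 WRITE c 44 -> keep
  v8 WRITE d 40 -> skip
  v9 WRITE f 5 -> skip
  v10 WRITE f 35 -> skip
  v11 WRITE a 33 -> skip
  v12 WRITE c 14 -> keep
  v13 WRITE c 12 -> keep
  v14 WRITE d 24 -> skip
  v15 WRITE c 2 -> drop (> snap)
  v16 WRITE d 37 -> skip
Collected: [(3, 32), (7, 44), (12, 14), (13, 12)]

Answer: v3 32
v7 44
v12 14
v13 12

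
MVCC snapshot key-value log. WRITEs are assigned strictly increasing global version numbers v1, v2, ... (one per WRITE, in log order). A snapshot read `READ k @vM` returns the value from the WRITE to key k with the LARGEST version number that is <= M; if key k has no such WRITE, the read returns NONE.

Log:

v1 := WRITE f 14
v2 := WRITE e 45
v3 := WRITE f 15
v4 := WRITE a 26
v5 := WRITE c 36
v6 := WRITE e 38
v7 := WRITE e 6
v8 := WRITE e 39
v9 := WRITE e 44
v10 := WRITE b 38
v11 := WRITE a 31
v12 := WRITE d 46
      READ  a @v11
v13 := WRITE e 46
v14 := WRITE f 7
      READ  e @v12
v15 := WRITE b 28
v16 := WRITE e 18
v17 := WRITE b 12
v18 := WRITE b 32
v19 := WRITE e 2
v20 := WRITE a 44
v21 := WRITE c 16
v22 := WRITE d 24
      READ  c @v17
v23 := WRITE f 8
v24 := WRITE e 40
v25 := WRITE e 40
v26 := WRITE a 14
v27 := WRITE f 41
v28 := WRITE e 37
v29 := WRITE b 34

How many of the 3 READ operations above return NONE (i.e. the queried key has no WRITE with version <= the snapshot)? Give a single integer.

v1: WRITE f=14  (f history now [(1, 14)])
v2: WRITE e=45  (e history now [(2, 45)])
v3: WRITE f=15  (f history now [(1, 14), (3, 15)])
v4: WRITE a=26  (a history now [(4, 26)])
v5: WRITE c=36  (c history now [(5, 36)])
v6: WRITE e=38  (e history now [(2, 45), (6, 38)])
v7: WRITE e=6  (e history now [(2, 45), (6, 38), (7, 6)])
v8: WRITE e=39  (e history now [(2, 45), (6, 38), (7, 6), (8, 39)])
v9: WRITE e=44  (e history now [(2, 45), (6, 38), (7, 6), (8, 39), (9, 44)])
v10: WRITE b=38  (b history now [(10, 38)])
v11: WRITE a=31  (a history now [(4, 26), (11, 31)])
v12: WRITE d=46  (d history now [(12, 46)])
READ a @v11: history=[(4, 26), (11, 31)] -> pick v11 -> 31
v13: WRITE e=46  (e history now [(2, 45), (6, 38), (7, 6), (8, 39), (9, 44), (13, 46)])
v14: WRITE f=7  (f history now [(1, 14), (3, 15), (14, 7)])
READ e @v12: history=[(2, 45), (6, 38), (7, 6), (8, 39), (9, 44), (13, 46)] -> pick v9 -> 44
v15: WRITE b=28  (b history now [(10, 38), (15, 28)])
v16: WRITE e=18  (e history now [(2, 45), (6, 38), (7, 6), (8, 39), (9, 44), (13, 46), (16, 18)])
v17: WRITE b=12  (b history now [(10, 38), (15, 28), (17, 12)])
v18: WRITE b=32  (b history now [(10, 38), (15, 28), (17, 12), (18, 32)])
v19: WRITE e=2  (e history now [(2, 45), (6, 38), (7, 6), (8, 39), (9, 44), (13, 46), (16, 18), (19, 2)])
v20: WRITE a=44  (a history now [(4, 26), (11, 31), (20, 44)])
v21: WRITE c=16  (c history now [(5, 36), (21, 16)])
v22: WRITE d=24  (d history now [(12, 46), (22, 24)])
READ c @v17: history=[(5, 36), (21, 16)] -> pick v5 -> 36
v23: WRITE f=8  (f history now [(1, 14), (3, 15), (14, 7), (23, 8)])
v24: WRITE e=40  (e history now [(2, 45), (6, 38), (7, 6), (8, 39), (9, 44), (13, 46), (16, 18), (19, 2), (24, 40)])
v25: WRITE e=40  (e history now [(2, 45), (6, 38), (7, 6), (8, 39), (9, 44), (13, 46), (16, 18), (19, 2), (24, 40), (25, 40)])
v26: WRITE a=14  (a history now [(4, 26), (11, 31), (20, 44), (26, 14)])
v27: WRITE f=41  (f history now [(1, 14), (3, 15), (14, 7), (23, 8), (27, 41)])
v28: WRITE e=37  (e history now [(2, 45), (6, 38), (7, 6), (8, 39), (9, 44), (13, 46), (16, 18), (19, 2), (24, 40), (25, 40), (28, 37)])
v29: WRITE b=34  (b history now [(10, 38), (15, 28), (17, 12), (18, 32), (29, 34)])
Read results in order: ['31', '44', '36']
NONE count = 0

Answer: 0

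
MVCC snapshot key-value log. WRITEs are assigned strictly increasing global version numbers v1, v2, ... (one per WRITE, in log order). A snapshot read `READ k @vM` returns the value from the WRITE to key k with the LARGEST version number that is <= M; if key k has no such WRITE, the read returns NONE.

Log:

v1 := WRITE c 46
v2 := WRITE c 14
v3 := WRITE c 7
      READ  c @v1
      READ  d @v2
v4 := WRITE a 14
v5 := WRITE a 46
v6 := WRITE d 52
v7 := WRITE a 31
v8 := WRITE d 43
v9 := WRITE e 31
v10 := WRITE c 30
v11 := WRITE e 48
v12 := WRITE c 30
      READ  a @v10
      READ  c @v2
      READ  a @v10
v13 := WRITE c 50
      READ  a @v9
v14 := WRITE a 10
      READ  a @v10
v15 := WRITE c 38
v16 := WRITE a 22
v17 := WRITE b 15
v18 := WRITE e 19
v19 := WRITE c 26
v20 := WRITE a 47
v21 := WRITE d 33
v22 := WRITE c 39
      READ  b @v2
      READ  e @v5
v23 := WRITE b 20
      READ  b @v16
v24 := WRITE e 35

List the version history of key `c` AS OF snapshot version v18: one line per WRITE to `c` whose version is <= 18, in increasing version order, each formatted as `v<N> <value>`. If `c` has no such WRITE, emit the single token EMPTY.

Answer: v1 46
v2 14
v3 7
v10 30
v12 30
v13 50
v15 38

Derivation:
Scan writes for key=c with version <= 18:
  v1 WRITE c 46 -> keep
  v2 WRITE c 14 -> keep
  v3 WRITE c 7 -> keep
  v4 WRITE a 14 -> skip
  v5 WRITE a 46 -> skip
  v6 WRITE d 52 -> skip
  v7 WRITE a 31 -> skip
  v8 WRITE d 43 -> skip
  v9 WRITE e 31 -> skip
  v10 WRITE c 30 -> keep
  v11 WRITE e 48 -> skip
  v12 WRITE c 30 -> keep
  v13 WRITE c 50 -> keep
  v14 WRITE a 10 -> skip
  v15 WRITE c 38 -> keep
  v16 WRITE a 22 -> skip
  v17 WRITE b 15 -> skip
  v18 WRITE e 19 -> skip
  v19 WRITE c 26 -> drop (> snap)
  v20 WRITE a 47 -> skip
  v21 WRITE d 33 -> skip
  v22 WRITE c 39 -> drop (> snap)
  v23 WRITE b 20 -> skip
  v24 WRITE e 35 -> skip
Collected: [(1, 46), (2, 14), (3, 7), (10, 30), (12, 30), (13, 50), (15, 38)]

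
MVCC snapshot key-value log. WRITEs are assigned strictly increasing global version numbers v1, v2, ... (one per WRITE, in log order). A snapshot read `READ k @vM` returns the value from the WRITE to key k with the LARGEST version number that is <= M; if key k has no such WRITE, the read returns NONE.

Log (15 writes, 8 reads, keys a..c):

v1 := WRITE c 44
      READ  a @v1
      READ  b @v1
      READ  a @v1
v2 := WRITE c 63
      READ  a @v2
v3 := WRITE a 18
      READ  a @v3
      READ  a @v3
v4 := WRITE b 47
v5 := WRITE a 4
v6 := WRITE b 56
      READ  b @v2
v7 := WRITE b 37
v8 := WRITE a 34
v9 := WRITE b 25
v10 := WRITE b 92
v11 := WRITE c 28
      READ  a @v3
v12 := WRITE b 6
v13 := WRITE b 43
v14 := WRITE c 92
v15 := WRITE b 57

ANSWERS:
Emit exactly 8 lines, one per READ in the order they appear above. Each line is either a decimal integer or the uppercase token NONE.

v1: WRITE c=44  (c history now [(1, 44)])
READ a @v1: history=[] -> no version <= 1 -> NONE
READ b @v1: history=[] -> no version <= 1 -> NONE
READ a @v1: history=[] -> no version <= 1 -> NONE
v2: WRITE c=63  (c history now [(1, 44), (2, 63)])
READ a @v2: history=[] -> no version <= 2 -> NONE
v3: WRITE a=18  (a history now [(3, 18)])
READ a @v3: history=[(3, 18)] -> pick v3 -> 18
READ a @v3: history=[(3, 18)] -> pick v3 -> 18
v4: WRITE b=47  (b history now [(4, 47)])
v5: WRITE a=4  (a history now [(3, 18), (5, 4)])
v6: WRITE b=56  (b history now [(4, 47), (6, 56)])
READ b @v2: history=[(4, 47), (6, 56)] -> no version <= 2 -> NONE
v7: WRITE b=37  (b history now [(4, 47), (6, 56), (7, 37)])
v8: WRITE a=34  (a history now [(3, 18), (5, 4), (8, 34)])
v9: WRITE b=25  (b history now [(4, 47), (6, 56), (7, 37), (9, 25)])
v10: WRITE b=92  (b history now [(4, 47), (6, 56), (7, 37), (9, 25), (10, 92)])
v11: WRITE c=28  (c history now [(1, 44), (2, 63), (11, 28)])
READ a @v3: history=[(3, 18), (5, 4), (8, 34)] -> pick v3 -> 18
v12: WRITE b=6  (b history now [(4, 47), (6, 56), (7, 37), (9, 25), (10, 92), (12, 6)])
v13: WRITE b=43  (b history now [(4, 47), (6, 56), (7, 37), (9, 25), (10, 92), (12, 6), (13, 43)])
v14: WRITE c=92  (c history now [(1, 44), (2, 63), (11, 28), (14, 92)])
v15: WRITE b=57  (b history now [(4, 47), (6, 56), (7, 37), (9, 25), (10, 92), (12, 6), (13, 43), (15, 57)])

Answer: NONE
NONE
NONE
NONE
18
18
NONE
18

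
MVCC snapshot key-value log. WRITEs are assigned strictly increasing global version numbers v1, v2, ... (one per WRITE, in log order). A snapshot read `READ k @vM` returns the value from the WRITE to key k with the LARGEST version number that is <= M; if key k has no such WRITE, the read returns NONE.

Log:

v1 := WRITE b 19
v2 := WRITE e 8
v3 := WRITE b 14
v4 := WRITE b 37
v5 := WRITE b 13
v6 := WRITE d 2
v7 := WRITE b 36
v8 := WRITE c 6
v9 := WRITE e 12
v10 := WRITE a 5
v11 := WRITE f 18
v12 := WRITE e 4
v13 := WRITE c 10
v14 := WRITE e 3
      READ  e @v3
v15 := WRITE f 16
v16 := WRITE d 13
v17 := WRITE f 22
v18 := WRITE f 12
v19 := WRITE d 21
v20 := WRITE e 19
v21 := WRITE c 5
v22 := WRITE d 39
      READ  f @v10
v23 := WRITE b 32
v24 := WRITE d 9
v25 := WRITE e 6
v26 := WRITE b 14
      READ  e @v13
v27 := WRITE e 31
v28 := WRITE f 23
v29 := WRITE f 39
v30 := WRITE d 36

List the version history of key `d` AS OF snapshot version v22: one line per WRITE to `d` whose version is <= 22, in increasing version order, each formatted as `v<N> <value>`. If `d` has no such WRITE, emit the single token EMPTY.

Answer: v6 2
v16 13
v19 21
v22 39

Derivation:
Scan writes for key=d with version <= 22:
  v1 WRITE b 19 -> skip
  v2 WRITE e 8 -> skip
  v3 WRITE b 14 -> skip
  v4 WRITE b 37 -> skip
  v5 WRITE b 13 -> skip
  v6 WRITE d 2 -> keep
  v7 WRITE b 36 -> skip
  v8 WRITE c 6 -> skip
  v9 WRITE e 12 -> skip
  v10 WRITE a 5 -> skip
  v11 WRITE f 18 -> skip
  v12 WRITE e 4 -> skip
  v13 WRITE c 10 -> skip
  v14 WRITE e 3 -> skip
  v15 WRITE f 16 -> skip
  v16 WRITE d 13 -> keep
  v17 WRITE f 22 -> skip
  v18 WRITE f 12 -> skip
  v19 WRITE d 21 -> keep
  v20 WRITE e 19 -> skip
  v21 WRITE c 5 -> skip
  v22 WRITE d 39 -> keep
  v23 WRITE b 32 -> skip
  v24 WRITE d 9 -> drop (> snap)
  v25 WRITE e 6 -> skip
  v26 WRITE b 14 -> skip
  v27 WRITE e 31 -> skip
  v28 WRITE f 23 -> skip
  v29 WRITE f 39 -> skip
  v30 WRITE d 36 -> drop (> snap)
Collected: [(6, 2), (16, 13), (19, 21), (22, 39)]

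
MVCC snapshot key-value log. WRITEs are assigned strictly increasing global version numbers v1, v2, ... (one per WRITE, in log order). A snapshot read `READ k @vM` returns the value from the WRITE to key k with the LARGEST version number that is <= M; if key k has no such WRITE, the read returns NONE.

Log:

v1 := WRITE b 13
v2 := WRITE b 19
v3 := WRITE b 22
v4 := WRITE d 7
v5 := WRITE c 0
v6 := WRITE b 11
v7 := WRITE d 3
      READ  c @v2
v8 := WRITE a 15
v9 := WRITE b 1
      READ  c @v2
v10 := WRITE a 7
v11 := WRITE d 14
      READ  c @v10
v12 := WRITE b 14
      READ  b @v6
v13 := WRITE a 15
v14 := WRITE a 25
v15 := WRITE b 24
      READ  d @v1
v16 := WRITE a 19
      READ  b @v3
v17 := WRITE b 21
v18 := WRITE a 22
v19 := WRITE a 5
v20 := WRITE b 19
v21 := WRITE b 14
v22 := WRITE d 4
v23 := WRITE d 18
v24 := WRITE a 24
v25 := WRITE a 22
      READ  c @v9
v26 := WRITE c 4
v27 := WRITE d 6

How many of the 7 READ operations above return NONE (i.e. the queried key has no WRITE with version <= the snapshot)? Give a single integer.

v1: WRITE b=13  (b history now [(1, 13)])
v2: WRITE b=19  (b history now [(1, 13), (2, 19)])
v3: WRITE b=22  (b history now [(1, 13), (2, 19), (3, 22)])
v4: WRITE d=7  (d history now [(4, 7)])
v5: WRITE c=0  (c history now [(5, 0)])
v6: WRITE b=11  (b history now [(1, 13), (2, 19), (3, 22), (6, 11)])
v7: WRITE d=3  (d history now [(4, 7), (7, 3)])
READ c @v2: history=[(5, 0)] -> no version <= 2 -> NONE
v8: WRITE a=15  (a history now [(8, 15)])
v9: WRITE b=1  (b history now [(1, 13), (2, 19), (3, 22), (6, 11), (9, 1)])
READ c @v2: history=[(5, 0)] -> no version <= 2 -> NONE
v10: WRITE a=7  (a history now [(8, 15), (10, 7)])
v11: WRITE d=14  (d history now [(4, 7), (7, 3), (11, 14)])
READ c @v10: history=[(5, 0)] -> pick v5 -> 0
v12: WRITE b=14  (b history now [(1, 13), (2, 19), (3, 22), (6, 11), (9, 1), (12, 14)])
READ b @v6: history=[(1, 13), (2, 19), (3, 22), (6, 11), (9, 1), (12, 14)] -> pick v6 -> 11
v13: WRITE a=15  (a history now [(8, 15), (10, 7), (13, 15)])
v14: WRITE a=25  (a history now [(8, 15), (10, 7), (13, 15), (14, 25)])
v15: WRITE b=24  (b history now [(1, 13), (2, 19), (3, 22), (6, 11), (9, 1), (12, 14), (15, 24)])
READ d @v1: history=[(4, 7), (7, 3), (11, 14)] -> no version <= 1 -> NONE
v16: WRITE a=19  (a history now [(8, 15), (10, 7), (13, 15), (14, 25), (16, 19)])
READ b @v3: history=[(1, 13), (2, 19), (3, 22), (6, 11), (9, 1), (12, 14), (15, 24)] -> pick v3 -> 22
v17: WRITE b=21  (b history now [(1, 13), (2, 19), (3, 22), (6, 11), (9, 1), (12, 14), (15, 24), (17, 21)])
v18: WRITE a=22  (a history now [(8, 15), (10, 7), (13, 15), (14, 25), (16, 19), (18, 22)])
v19: WRITE a=5  (a history now [(8, 15), (10, 7), (13, 15), (14, 25), (16, 19), (18, 22), (19, 5)])
v20: WRITE b=19  (b history now [(1, 13), (2, 19), (3, 22), (6, 11), (9, 1), (12, 14), (15, 24), (17, 21), (20, 19)])
v21: WRITE b=14  (b history now [(1, 13), (2, 19), (3, 22), (6, 11), (9, 1), (12, 14), (15, 24), (17, 21), (20, 19), (21, 14)])
v22: WRITE d=4  (d history now [(4, 7), (7, 3), (11, 14), (22, 4)])
v23: WRITE d=18  (d history now [(4, 7), (7, 3), (11, 14), (22, 4), (23, 18)])
v24: WRITE a=24  (a history now [(8, 15), (10, 7), (13, 15), (14, 25), (16, 19), (18, 22), (19, 5), (24, 24)])
v25: WRITE a=22  (a history now [(8, 15), (10, 7), (13, 15), (14, 25), (16, 19), (18, 22), (19, 5), (24, 24), (25, 22)])
READ c @v9: history=[(5, 0)] -> pick v5 -> 0
v26: WRITE c=4  (c history now [(5, 0), (26, 4)])
v27: WRITE d=6  (d history now [(4, 7), (7, 3), (11, 14), (22, 4), (23, 18), (27, 6)])
Read results in order: ['NONE', 'NONE', '0', '11', 'NONE', '22', '0']
NONE count = 3

Answer: 3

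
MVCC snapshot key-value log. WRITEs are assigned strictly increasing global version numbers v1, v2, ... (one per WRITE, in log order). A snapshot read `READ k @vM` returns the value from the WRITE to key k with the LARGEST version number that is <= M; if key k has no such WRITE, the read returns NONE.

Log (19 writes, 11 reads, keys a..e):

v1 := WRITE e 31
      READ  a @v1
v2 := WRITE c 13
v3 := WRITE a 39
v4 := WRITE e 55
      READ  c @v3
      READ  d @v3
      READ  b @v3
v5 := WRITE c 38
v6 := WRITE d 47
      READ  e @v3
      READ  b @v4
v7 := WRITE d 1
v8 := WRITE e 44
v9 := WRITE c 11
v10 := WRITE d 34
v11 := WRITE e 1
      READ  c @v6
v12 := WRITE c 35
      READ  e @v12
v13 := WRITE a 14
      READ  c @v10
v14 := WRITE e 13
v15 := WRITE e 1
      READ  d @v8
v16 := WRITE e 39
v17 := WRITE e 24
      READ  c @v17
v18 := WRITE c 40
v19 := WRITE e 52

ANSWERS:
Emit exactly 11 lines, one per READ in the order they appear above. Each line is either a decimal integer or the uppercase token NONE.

Answer: NONE
13
NONE
NONE
31
NONE
38
1
11
1
35

Derivation:
v1: WRITE e=31  (e history now [(1, 31)])
READ a @v1: history=[] -> no version <= 1 -> NONE
v2: WRITE c=13  (c history now [(2, 13)])
v3: WRITE a=39  (a history now [(3, 39)])
v4: WRITE e=55  (e history now [(1, 31), (4, 55)])
READ c @v3: history=[(2, 13)] -> pick v2 -> 13
READ d @v3: history=[] -> no version <= 3 -> NONE
READ b @v3: history=[] -> no version <= 3 -> NONE
v5: WRITE c=38  (c history now [(2, 13), (5, 38)])
v6: WRITE d=47  (d history now [(6, 47)])
READ e @v3: history=[(1, 31), (4, 55)] -> pick v1 -> 31
READ b @v4: history=[] -> no version <= 4 -> NONE
v7: WRITE d=1  (d history now [(6, 47), (7, 1)])
v8: WRITE e=44  (e history now [(1, 31), (4, 55), (8, 44)])
v9: WRITE c=11  (c history now [(2, 13), (5, 38), (9, 11)])
v10: WRITE d=34  (d history now [(6, 47), (7, 1), (10, 34)])
v11: WRITE e=1  (e history now [(1, 31), (4, 55), (8, 44), (11, 1)])
READ c @v6: history=[(2, 13), (5, 38), (9, 11)] -> pick v5 -> 38
v12: WRITE c=35  (c history now [(2, 13), (5, 38), (9, 11), (12, 35)])
READ e @v12: history=[(1, 31), (4, 55), (8, 44), (11, 1)] -> pick v11 -> 1
v13: WRITE a=14  (a history now [(3, 39), (13, 14)])
READ c @v10: history=[(2, 13), (5, 38), (9, 11), (12, 35)] -> pick v9 -> 11
v14: WRITE e=13  (e history now [(1, 31), (4, 55), (8, 44), (11, 1), (14, 13)])
v15: WRITE e=1  (e history now [(1, 31), (4, 55), (8, 44), (11, 1), (14, 13), (15, 1)])
READ d @v8: history=[(6, 47), (7, 1), (10, 34)] -> pick v7 -> 1
v16: WRITE e=39  (e history now [(1, 31), (4, 55), (8, 44), (11, 1), (14, 13), (15, 1), (16, 39)])
v17: WRITE e=24  (e history now [(1, 31), (4, 55), (8, 44), (11, 1), (14, 13), (15, 1), (16, 39), (17, 24)])
READ c @v17: history=[(2, 13), (5, 38), (9, 11), (12, 35)] -> pick v12 -> 35
v18: WRITE c=40  (c history now [(2, 13), (5, 38), (9, 11), (12, 35), (18, 40)])
v19: WRITE e=52  (e history now [(1, 31), (4, 55), (8, 44), (11, 1), (14, 13), (15, 1), (16, 39), (17, 24), (19, 52)])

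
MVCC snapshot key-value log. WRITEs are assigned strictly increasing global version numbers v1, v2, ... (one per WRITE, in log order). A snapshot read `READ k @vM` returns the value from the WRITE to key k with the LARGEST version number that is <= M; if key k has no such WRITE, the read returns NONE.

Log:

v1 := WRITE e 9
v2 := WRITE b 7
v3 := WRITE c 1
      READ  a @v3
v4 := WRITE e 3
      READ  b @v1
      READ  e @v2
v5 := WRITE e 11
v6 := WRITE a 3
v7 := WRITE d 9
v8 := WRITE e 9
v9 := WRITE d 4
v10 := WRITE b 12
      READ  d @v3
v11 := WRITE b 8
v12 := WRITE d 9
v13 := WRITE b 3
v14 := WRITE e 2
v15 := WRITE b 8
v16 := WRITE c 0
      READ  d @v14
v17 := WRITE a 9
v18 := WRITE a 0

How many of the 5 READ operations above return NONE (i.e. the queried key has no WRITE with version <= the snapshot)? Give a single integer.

Answer: 3

Derivation:
v1: WRITE e=9  (e history now [(1, 9)])
v2: WRITE b=7  (b history now [(2, 7)])
v3: WRITE c=1  (c history now [(3, 1)])
READ a @v3: history=[] -> no version <= 3 -> NONE
v4: WRITE e=3  (e history now [(1, 9), (4, 3)])
READ b @v1: history=[(2, 7)] -> no version <= 1 -> NONE
READ e @v2: history=[(1, 9), (4, 3)] -> pick v1 -> 9
v5: WRITE e=11  (e history now [(1, 9), (4, 3), (5, 11)])
v6: WRITE a=3  (a history now [(6, 3)])
v7: WRITE d=9  (d history now [(7, 9)])
v8: WRITE e=9  (e history now [(1, 9), (4, 3), (5, 11), (8, 9)])
v9: WRITE d=4  (d history now [(7, 9), (9, 4)])
v10: WRITE b=12  (b history now [(2, 7), (10, 12)])
READ d @v3: history=[(7, 9), (9, 4)] -> no version <= 3 -> NONE
v11: WRITE b=8  (b history now [(2, 7), (10, 12), (11, 8)])
v12: WRITE d=9  (d history now [(7, 9), (9, 4), (12, 9)])
v13: WRITE b=3  (b history now [(2, 7), (10, 12), (11, 8), (13, 3)])
v14: WRITE e=2  (e history now [(1, 9), (4, 3), (5, 11), (8, 9), (14, 2)])
v15: WRITE b=8  (b history now [(2, 7), (10, 12), (11, 8), (13, 3), (15, 8)])
v16: WRITE c=0  (c history now [(3, 1), (16, 0)])
READ d @v14: history=[(7, 9), (9, 4), (12, 9)] -> pick v12 -> 9
v17: WRITE a=9  (a history now [(6, 3), (17, 9)])
v18: WRITE a=0  (a history now [(6, 3), (17, 9), (18, 0)])
Read results in order: ['NONE', 'NONE', '9', 'NONE', '9']
NONE count = 3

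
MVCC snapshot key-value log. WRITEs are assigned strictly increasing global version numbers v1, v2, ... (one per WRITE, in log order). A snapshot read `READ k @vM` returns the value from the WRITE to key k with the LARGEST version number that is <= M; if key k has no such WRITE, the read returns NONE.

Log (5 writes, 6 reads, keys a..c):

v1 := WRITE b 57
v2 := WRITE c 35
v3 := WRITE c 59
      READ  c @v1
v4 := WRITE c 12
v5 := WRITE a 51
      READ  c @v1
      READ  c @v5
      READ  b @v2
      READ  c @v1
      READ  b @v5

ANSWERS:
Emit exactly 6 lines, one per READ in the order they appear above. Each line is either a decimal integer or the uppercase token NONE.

v1: WRITE b=57  (b history now [(1, 57)])
v2: WRITE c=35  (c history now [(2, 35)])
v3: WRITE c=59  (c history now [(2, 35), (3, 59)])
READ c @v1: history=[(2, 35), (3, 59)] -> no version <= 1 -> NONE
v4: WRITE c=12  (c history now [(2, 35), (3, 59), (4, 12)])
v5: WRITE a=51  (a history now [(5, 51)])
READ c @v1: history=[(2, 35), (3, 59), (4, 12)] -> no version <= 1 -> NONE
READ c @v5: history=[(2, 35), (3, 59), (4, 12)] -> pick v4 -> 12
READ b @v2: history=[(1, 57)] -> pick v1 -> 57
READ c @v1: history=[(2, 35), (3, 59), (4, 12)] -> no version <= 1 -> NONE
READ b @v5: history=[(1, 57)] -> pick v1 -> 57

Answer: NONE
NONE
12
57
NONE
57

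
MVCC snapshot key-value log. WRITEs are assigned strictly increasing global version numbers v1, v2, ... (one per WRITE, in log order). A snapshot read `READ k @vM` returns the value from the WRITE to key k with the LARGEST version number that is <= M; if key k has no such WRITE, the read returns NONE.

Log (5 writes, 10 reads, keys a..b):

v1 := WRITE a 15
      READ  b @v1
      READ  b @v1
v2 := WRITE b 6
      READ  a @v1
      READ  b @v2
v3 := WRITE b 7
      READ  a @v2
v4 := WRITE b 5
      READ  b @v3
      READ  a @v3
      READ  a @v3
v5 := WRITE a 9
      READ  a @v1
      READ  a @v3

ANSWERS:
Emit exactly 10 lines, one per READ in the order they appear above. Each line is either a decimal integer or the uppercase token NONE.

Answer: NONE
NONE
15
6
15
7
15
15
15
15

Derivation:
v1: WRITE a=15  (a history now [(1, 15)])
READ b @v1: history=[] -> no version <= 1 -> NONE
READ b @v1: history=[] -> no version <= 1 -> NONE
v2: WRITE b=6  (b history now [(2, 6)])
READ a @v1: history=[(1, 15)] -> pick v1 -> 15
READ b @v2: history=[(2, 6)] -> pick v2 -> 6
v3: WRITE b=7  (b history now [(2, 6), (3, 7)])
READ a @v2: history=[(1, 15)] -> pick v1 -> 15
v4: WRITE b=5  (b history now [(2, 6), (3, 7), (4, 5)])
READ b @v3: history=[(2, 6), (3, 7), (4, 5)] -> pick v3 -> 7
READ a @v3: history=[(1, 15)] -> pick v1 -> 15
READ a @v3: history=[(1, 15)] -> pick v1 -> 15
v5: WRITE a=9  (a history now [(1, 15), (5, 9)])
READ a @v1: history=[(1, 15), (5, 9)] -> pick v1 -> 15
READ a @v3: history=[(1, 15), (5, 9)] -> pick v1 -> 15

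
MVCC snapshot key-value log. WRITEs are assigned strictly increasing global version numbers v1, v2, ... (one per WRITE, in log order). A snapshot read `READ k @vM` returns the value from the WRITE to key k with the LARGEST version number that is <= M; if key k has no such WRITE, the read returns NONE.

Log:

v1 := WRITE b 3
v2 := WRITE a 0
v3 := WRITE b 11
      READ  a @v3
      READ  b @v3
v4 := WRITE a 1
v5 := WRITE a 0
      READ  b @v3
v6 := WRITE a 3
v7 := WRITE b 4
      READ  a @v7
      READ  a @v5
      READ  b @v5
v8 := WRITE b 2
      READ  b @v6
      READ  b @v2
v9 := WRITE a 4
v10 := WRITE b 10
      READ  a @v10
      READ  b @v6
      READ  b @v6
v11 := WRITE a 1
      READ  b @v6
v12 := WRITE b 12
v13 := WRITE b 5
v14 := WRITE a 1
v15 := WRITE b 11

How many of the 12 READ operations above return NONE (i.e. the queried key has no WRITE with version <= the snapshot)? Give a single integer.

v1: WRITE b=3  (b history now [(1, 3)])
v2: WRITE a=0  (a history now [(2, 0)])
v3: WRITE b=11  (b history now [(1, 3), (3, 11)])
READ a @v3: history=[(2, 0)] -> pick v2 -> 0
READ b @v3: history=[(1, 3), (3, 11)] -> pick v3 -> 11
v4: WRITE a=1  (a history now [(2, 0), (4, 1)])
v5: WRITE a=0  (a history now [(2, 0), (4, 1), (5, 0)])
READ b @v3: history=[(1, 3), (3, 11)] -> pick v3 -> 11
v6: WRITE a=3  (a history now [(2, 0), (4, 1), (5, 0), (6, 3)])
v7: WRITE b=4  (b history now [(1, 3), (3, 11), (7, 4)])
READ a @v7: history=[(2, 0), (4, 1), (5, 0), (6, 3)] -> pick v6 -> 3
READ a @v5: history=[(2, 0), (4, 1), (5, 0), (6, 3)] -> pick v5 -> 0
READ b @v5: history=[(1, 3), (3, 11), (7, 4)] -> pick v3 -> 11
v8: WRITE b=2  (b history now [(1, 3), (3, 11), (7, 4), (8, 2)])
READ b @v6: history=[(1, 3), (3, 11), (7, 4), (8, 2)] -> pick v3 -> 11
READ b @v2: history=[(1, 3), (3, 11), (7, 4), (8, 2)] -> pick v1 -> 3
v9: WRITE a=4  (a history now [(2, 0), (4, 1), (5, 0), (6, 3), (9, 4)])
v10: WRITE b=10  (b history now [(1, 3), (3, 11), (7, 4), (8, 2), (10, 10)])
READ a @v10: history=[(2, 0), (4, 1), (5, 0), (6, 3), (9, 4)] -> pick v9 -> 4
READ b @v6: history=[(1, 3), (3, 11), (7, 4), (8, 2), (10, 10)] -> pick v3 -> 11
READ b @v6: history=[(1, 3), (3, 11), (7, 4), (8, 2), (10, 10)] -> pick v3 -> 11
v11: WRITE a=1  (a history now [(2, 0), (4, 1), (5, 0), (6, 3), (9, 4), (11, 1)])
READ b @v6: history=[(1, 3), (3, 11), (7, 4), (8, 2), (10, 10)] -> pick v3 -> 11
v12: WRITE b=12  (b history now [(1, 3), (3, 11), (7, 4), (8, 2), (10, 10), (12, 12)])
v13: WRITE b=5  (b history now [(1, 3), (3, 11), (7, 4), (8, 2), (10, 10), (12, 12), (13, 5)])
v14: WRITE a=1  (a history now [(2, 0), (4, 1), (5, 0), (6, 3), (9, 4), (11, 1), (14, 1)])
v15: WRITE b=11  (b history now [(1, 3), (3, 11), (7, 4), (8, 2), (10, 10), (12, 12), (13, 5), (15, 11)])
Read results in order: ['0', '11', '11', '3', '0', '11', '11', '3', '4', '11', '11', '11']
NONE count = 0

Answer: 0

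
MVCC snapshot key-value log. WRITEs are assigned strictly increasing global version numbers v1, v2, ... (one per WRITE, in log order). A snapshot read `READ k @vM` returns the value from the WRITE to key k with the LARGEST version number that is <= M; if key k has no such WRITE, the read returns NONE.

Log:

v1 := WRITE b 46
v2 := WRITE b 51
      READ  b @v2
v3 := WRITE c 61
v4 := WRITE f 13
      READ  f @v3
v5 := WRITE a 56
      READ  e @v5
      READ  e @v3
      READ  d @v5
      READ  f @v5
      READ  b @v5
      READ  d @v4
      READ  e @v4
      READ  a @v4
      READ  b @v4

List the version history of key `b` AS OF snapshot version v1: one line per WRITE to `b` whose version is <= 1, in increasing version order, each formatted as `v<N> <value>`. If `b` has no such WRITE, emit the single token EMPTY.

Scan writes for key=b with version <= 1:
  v1 WRITE b 46 -> keep
  v2 WRITE b 51 -> drop (> snap)
  v3 WRITE c 61 -> skip
  v4 WRITE f 13 -> skip
  v5 WRITE a 56 -> skip
Collected: [(1, 46)]

Answer: v1 46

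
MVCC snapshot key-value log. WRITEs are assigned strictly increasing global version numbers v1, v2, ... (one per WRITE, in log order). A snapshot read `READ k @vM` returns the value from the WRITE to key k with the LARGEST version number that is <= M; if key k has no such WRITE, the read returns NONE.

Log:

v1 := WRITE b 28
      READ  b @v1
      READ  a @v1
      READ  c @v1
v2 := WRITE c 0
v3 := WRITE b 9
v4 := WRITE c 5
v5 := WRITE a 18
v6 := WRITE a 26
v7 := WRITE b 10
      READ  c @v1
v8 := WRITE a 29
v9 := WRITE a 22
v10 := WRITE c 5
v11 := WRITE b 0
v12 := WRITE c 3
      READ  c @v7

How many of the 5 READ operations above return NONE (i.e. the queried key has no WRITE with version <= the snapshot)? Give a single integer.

Answer: 3

Derivation:
v1: WRITE b=28  (b history now [(1, 28)])
READ b @v1: history=[(1, 28)] -> pick v1 -> 28
READ a @v1: history=[] -> no version <= 1 -> NONE
READ c @v1: history=[] -> no version <= 1 -> NONE
v2: WRITE c=0  (c history now [(2, 0)])
v3: WRITE b=9  (b history now [(1, 28), (3, 9)])
v4: WRITE c=5  (c history now [(2, 0), (4, 5)])
v5: WRITE a=18  (a history now [(5, 18)])
v6: WRITE a=26  (a history now [(5, 18), (6, 26)])
v7: WRITE b=10  (b history now [(1, 28), (3, 9), (7, 10)])
READ c @v1: history=[(2, 0), (4, 5)] -> no version <= 1 -> NONE
v8: WRITE a=29  (a history now [(5, 18), (6, 26), (8, 29)])
v9: WRITE a=22  (a history now [(5, 18), (6, 26), (8, 29), (9, 22)])
v10: WRITE c=5  (c history now [(2, 0), (4, 5), (10, 5)])
v11: WRITE b=0  (b history now [(1, 28), (3, 9), (7, 10), (11, 0)])
v12: WRITE c=3  (c history now [(2, 0), (4, 5), (10, 5), (12, 3)])
READ c @v7: history=[(2, 0), (4, 5), (10, 5), (12, 3)] -> pick v4 -> 5
Read results in order: ['28', 'NONE', 'NONE', 'NONE', '5']
NONE count = 3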